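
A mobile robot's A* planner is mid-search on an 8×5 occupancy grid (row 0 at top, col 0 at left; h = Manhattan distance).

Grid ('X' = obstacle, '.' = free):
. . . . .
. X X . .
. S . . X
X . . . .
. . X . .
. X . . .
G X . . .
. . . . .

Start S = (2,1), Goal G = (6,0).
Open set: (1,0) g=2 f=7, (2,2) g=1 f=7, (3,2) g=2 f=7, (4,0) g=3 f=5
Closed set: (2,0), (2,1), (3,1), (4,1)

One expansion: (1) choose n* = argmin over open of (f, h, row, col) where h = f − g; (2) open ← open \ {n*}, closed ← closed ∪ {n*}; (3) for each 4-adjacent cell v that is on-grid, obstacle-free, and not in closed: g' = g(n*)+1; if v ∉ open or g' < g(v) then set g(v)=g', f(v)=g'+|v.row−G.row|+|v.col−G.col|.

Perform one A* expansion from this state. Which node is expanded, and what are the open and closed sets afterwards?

step 1: expand (4,0) (f=5, h=2) → closed; open now [(1,0) g=2 f=7, (2,2) g=1 f=7, (3,2) g=2 f=7, (5,0) g=4 f=5]

expanded=(4,0); open=[(1,0) g=2 f=7, (2,2) g=1 f=7, (3,2) g=2 f=7, (5,0) g=4 f=5]; closed=[(2,0), (2,1), (3,1), (4,0), (4,1)]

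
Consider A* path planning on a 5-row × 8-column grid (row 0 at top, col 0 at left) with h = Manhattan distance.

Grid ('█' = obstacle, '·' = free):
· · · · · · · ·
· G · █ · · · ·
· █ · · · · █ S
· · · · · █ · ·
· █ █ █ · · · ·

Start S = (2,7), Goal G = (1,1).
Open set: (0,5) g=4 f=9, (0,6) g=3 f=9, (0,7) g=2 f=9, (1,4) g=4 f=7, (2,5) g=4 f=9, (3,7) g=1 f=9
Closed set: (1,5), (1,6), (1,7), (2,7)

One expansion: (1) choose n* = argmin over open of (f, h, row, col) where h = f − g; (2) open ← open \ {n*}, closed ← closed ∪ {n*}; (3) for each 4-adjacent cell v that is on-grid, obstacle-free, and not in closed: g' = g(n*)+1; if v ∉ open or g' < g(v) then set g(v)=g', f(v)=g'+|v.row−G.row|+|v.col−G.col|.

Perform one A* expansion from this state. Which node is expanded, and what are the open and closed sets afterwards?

step 1: expand (1,4) (f=7, h=3) → closed; open now [(0,4) g=5 f=9, (0,5) g=4 f=9, (0,6) g=3 f=9, (0,7) g=2 f=9, (2,4) g=5 f=9, (2,5) g=4 f=9, (3,7) g=1 f=9]

expanded=(1,4); open=[(0,4) g=5 f=9, (0,5) g=4 f=9, (0,6) g=3 f=9, (0,7) g=2 f=9, (2,4) g=5 f=9, (2,5) g=4 f=9, (3,7) g=1 f=9]; closed=[(1,4), (1,5), (1,6), (1,7), (2,7)]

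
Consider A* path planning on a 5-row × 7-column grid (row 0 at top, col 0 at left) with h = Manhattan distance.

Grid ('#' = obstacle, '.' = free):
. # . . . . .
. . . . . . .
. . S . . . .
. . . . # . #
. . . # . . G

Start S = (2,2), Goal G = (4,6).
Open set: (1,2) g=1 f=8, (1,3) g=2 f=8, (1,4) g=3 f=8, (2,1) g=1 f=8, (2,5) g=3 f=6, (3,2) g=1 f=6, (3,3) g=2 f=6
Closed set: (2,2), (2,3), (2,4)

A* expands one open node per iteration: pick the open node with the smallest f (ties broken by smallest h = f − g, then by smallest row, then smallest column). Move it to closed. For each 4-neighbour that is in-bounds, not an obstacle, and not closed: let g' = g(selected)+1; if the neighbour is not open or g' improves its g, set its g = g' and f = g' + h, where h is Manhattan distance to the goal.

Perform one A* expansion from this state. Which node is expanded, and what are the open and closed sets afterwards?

step 1: expand (2,5) (f=6, h=3) → closed; open now [(1,2) g=1 f=8, (1,3) g=2 f=8, (1,4) g=3 f=8, (1,5) g=4 f=8, (2,1) g=1 f=8, (2,6) g=4 f=6, (3,2) g=1 f=6, (3,3) g=2 f=6, (3,5) g=4 f=6]

expanded=(2,5); open=[(1,2) g=1 f=8, (1,3) g=2 f=8, (1,4) g=3 f=8, (1,5) g=4 f=8, (2,1) g=1 f=8, (2,6) g=4 f=6, (3,2) g=1 f=6, (3,3) g=2 f=6, (3,5) g=4 f=6]; closed=[(2,2), (2,3), (2,4), (2,5)]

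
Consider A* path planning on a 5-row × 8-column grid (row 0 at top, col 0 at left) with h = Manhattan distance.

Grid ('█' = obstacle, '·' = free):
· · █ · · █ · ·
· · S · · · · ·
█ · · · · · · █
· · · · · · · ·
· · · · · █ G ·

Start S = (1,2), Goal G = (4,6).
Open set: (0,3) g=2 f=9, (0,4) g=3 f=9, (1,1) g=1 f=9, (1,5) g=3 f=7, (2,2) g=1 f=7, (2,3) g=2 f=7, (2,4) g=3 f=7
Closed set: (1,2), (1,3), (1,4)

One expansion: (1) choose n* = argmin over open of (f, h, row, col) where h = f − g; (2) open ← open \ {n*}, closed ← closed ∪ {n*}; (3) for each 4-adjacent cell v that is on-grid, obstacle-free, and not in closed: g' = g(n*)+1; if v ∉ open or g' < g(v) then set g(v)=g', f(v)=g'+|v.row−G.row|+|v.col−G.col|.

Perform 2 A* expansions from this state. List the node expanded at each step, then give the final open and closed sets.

order=[(1,5) → (1,6)]; open=[(0,3) g=2 f=9, (0,4) g=3 f=9, (0,6) g=5 f=9, (1,1) g=1 f=9, (1,7) g=5 f=9, (2,2) g=1 f=7, (2,3) g=2 f=7, (2,4) g=3 f=7, (2,5) g=4 f=7, (2,6) g=5 f=7]; closed=[(1,2), (1,3), (1,4), (1,5), (1,6)]

step 1: expand (1,5) (f=7, h=4) → closed; open now [(0,3) g=2 f=9, (0,4) g=3 f=9, (1,1) g=1 f=9, (1,6) g=4 f=7, (2,2) g=1 f=7, (2,3) g=2 f=7, (2,4) g=3 f=7, (2,5) g=4 f=7]
step 2: expand (1,6) (f=7, h=3) → closed; open now [(0,3) g=2 f=9, (0,4) g=3 f=9, (0,6) g=5 f=9, (1,1) g=1 f=9, (1,7) g=5 f=9, (2,2) g=1 f=7, (2,3) g=2 f=7, (2,4) g=3 f=7, (2,5) g=4 f=7, (2,6) g=5 f=7]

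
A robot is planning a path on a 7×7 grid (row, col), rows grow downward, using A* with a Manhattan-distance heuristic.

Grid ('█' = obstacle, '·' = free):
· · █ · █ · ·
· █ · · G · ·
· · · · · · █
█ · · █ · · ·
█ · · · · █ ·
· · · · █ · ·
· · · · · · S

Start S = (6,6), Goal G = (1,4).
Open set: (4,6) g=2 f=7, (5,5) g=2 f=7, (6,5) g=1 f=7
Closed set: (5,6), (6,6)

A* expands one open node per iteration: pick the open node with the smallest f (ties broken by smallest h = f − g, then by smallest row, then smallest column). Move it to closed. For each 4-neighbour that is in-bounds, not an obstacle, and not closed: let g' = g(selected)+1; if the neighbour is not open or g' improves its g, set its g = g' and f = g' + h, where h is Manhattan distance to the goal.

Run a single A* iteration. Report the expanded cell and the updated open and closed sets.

step 1: expand (4,6) (f=7, h=5) → closed; open now [(3,6) g=3 f=7, (5,5) g=2 f=7, (6,5) g=1 f=7]

expanded=(4,6); open=[(3,6) g=3 f=7, (5,5) g=2 f=7, (6,5) g=1 f=7]; closed=[(4,6), (5,6), (6,6)]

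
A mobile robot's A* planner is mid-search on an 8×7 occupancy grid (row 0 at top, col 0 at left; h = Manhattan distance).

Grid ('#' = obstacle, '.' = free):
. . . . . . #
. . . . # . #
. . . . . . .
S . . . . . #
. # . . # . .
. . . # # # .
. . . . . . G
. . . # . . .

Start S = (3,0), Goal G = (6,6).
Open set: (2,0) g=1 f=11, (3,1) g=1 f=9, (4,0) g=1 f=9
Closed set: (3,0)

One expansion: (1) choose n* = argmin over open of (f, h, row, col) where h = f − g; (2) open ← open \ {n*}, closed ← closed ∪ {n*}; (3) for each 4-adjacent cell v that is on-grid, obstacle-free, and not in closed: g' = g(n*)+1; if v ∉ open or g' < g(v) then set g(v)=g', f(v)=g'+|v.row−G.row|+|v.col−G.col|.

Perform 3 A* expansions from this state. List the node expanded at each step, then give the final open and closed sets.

order=[(3,1) → (3,2) → (3,3)]; open=[(2,0) g=1 f=11, (2,1) g=2 f=11, (2,2) g=3 f=11, (2,3) g=4 f=11, (3,4) g=4 f=9, (4,0) g=1 f=9, (4,2) g=3 f=9, (4,3) g=4 f=9]; closed=[(3,0), (3,1), (3,2), (3,3)]

step 1: expand (3,1) (f=9, h=8) → closed; open now [(2,0) g=1 f=11, (2,1) g=2 f=11, (3,2) g=2 f=9, (4,0) g=1 f=9]
step 2: expand (3,2) (f=9, h=7) → closed; open now [(2,0) g=1 f=11, (2,1) g=2 f=11, (2,2) g=3 f=11, (3,3) g=3 f=9, (4,0) g=1 f=9, (4,2) g=3 f=9]
step 3: expand (3,3) (f=9, h=6) → closed; open now [(2,0) g=1 f=11, (2,1) g=2 f=11, (2,2) g=3 f=11, (2,3) g=4 f=11, (3,4) g=4 f=9, (4,0) g=1 f=9, (4,2) g=3 f=9, (4,3) g=4 f=9]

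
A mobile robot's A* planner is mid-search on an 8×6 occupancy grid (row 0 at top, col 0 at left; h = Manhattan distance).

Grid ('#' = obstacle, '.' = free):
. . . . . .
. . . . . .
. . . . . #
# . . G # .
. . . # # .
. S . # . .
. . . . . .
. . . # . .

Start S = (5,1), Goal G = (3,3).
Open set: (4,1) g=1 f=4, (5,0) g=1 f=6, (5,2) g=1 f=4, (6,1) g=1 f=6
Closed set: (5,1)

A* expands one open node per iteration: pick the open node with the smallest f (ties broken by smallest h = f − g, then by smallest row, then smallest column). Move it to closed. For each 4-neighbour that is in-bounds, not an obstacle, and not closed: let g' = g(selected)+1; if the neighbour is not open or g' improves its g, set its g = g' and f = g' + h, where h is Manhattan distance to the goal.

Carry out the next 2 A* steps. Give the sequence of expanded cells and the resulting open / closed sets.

step 1: expand (4,1) (f=4, h=3) → closed; open now [(3,1) g=2 f=4, (4,0) g=2 f=6, (4,2) g=2 f=4, (5,0) g=1 f=6, (5,2) g=1 f=4, (6,1) g=1 f=6]
step 2: expand (3,1) (f=4, h=2) → closed; open now [(2,1) g=3 f=6, (3,2) g=3 f=4, (4,0) g=2 f=6, (4,2) g=2 f=4, (5,0) g=1 f=6, (5,2) g=1 f=4, (6,1) g=1 f=6]

order=[(4,1) → (3,1)]; open=[(2,1) g=3 f=6, (3,2) g=3 f=4, (4,0) g=2 f=6, (4,2) g=2 f=4, (5,0) g=1 f=6, (5,2) g=1 f=4, (6,1) g=1 f=6]; closed=[(3,1), (4,1), (5,1)]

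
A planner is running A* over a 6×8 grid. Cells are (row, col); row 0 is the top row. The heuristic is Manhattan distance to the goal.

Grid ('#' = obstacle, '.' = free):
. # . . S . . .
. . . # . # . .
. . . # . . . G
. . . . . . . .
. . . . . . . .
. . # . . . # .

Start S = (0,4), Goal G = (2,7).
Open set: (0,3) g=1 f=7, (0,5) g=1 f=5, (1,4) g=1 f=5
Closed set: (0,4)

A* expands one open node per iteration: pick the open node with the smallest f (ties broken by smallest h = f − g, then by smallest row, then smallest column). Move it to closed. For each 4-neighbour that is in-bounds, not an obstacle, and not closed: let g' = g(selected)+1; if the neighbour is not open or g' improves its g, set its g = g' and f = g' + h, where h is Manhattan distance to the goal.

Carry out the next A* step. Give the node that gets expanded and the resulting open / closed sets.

expanded=(0,5); open=[(0,3) g=1 f=7, (0,6) g=2 f=5, (1,4) g=1 f=5]; closed=[(0,4), (0,5)]

step 1: expand (0,5) (f=5, h=4) → closed; open now [(0,3) g=1 f=7, (0,6) g=2 f=5, (1,4) g=1 f=5]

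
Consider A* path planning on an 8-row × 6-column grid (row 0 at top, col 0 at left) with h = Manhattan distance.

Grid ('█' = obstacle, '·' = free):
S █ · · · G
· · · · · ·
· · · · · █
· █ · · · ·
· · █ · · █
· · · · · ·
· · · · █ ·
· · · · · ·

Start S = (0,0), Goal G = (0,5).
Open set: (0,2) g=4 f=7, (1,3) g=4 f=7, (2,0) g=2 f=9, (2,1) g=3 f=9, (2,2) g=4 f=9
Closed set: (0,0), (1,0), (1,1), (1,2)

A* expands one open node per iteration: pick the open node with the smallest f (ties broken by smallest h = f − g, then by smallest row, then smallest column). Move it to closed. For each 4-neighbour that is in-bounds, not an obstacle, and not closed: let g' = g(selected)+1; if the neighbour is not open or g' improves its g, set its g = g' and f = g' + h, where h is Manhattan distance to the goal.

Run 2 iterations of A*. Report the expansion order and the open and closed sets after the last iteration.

order=[(0,2) → (0,3)]; open=[(0,4) g=6 f=7, (1,3) g=4 f=7, (2,0) g=2 f=9, (2,1) g=3 f=9, (2,2) g=4 f=9]; closed=[(0,0), (0,2), (0,3), (1,0), (1,1), (1,2)]

step 1: expand (0,2) (f=7, h=3) → closed; open now [(0,3) g=5 f=7, (1,3) g=4 f=7, (2,0) g=2 f=9, (2,1) g=3 f=9, (2,2) g=4 f=9]
step 2: expand (0,3) (f=7, h=2) → closed; open now [(0,4) g=6 f=7, (1,3) g=4 f=7, (2,0) g=2 f=9, (2,1) g=3 f=9, (2,2) g=4 f=9]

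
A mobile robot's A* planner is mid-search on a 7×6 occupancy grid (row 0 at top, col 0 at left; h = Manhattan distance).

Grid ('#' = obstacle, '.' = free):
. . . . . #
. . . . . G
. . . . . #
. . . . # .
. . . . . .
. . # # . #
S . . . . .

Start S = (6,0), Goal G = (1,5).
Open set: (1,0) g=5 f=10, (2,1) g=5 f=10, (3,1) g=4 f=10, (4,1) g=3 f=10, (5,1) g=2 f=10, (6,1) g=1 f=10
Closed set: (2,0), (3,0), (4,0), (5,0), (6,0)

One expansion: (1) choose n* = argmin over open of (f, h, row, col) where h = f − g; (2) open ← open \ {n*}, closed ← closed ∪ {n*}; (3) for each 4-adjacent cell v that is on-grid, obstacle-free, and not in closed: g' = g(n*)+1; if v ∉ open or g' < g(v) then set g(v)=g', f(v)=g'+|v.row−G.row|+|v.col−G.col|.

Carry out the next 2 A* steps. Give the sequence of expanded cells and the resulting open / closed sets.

step 1: expand (1,0) (f=10, h=5) → closed; open now [(0,0) g=6 f=12, (1,1) g=6 f=10, (2,1) g=5 f=10, (3,1) g=4 f=10, (4,1) g=3 f=10, (5,1) g=2 f=10, (6,1) g=1 f=10]
step 2: expand (1,1) (f=10, h=4) → closed; open now [(0,0) g=6 f=12, (0,1) g=7 f=12, (1,2) g=7 f=10, (2,1) g=5 f=10, (3,1) g=4 f=10, (4,1) g=3 f=10, (5,1) g=2 f=10, (6,1) g=1 f=10]

order=[(1,0) → (1,1)]; open=[(0,0) g=6 f=12, (0,1) g=7 f=12, (1,2) g=7 f=10, (2,1) g=5 f=10, (3,1) g=4 f=10, (4,1) g=3 f=10, (5,1) g=2 f=10, (6,1) g=1 f=10]; closed=[(1,0), (1,1), (2,0), (3,0), (4,0), (5,0), (6,0)]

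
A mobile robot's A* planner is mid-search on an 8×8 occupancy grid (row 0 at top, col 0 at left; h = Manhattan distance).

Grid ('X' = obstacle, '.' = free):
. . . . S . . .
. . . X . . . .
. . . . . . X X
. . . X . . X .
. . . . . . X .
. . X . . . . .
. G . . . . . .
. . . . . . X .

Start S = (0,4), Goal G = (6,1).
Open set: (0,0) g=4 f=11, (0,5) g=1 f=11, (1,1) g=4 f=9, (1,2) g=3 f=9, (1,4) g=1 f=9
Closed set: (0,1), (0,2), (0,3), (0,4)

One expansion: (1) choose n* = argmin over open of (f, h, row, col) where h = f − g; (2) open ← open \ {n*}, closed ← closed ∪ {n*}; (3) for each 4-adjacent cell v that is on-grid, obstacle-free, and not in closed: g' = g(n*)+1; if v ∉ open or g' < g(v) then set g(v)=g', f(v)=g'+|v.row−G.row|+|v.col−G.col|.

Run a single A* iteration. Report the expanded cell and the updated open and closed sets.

expanded=(1,1); open=[(0,0) g=4 f=11, (0,5) g=1 f=11, (1,0) g=5 f=11, (1,2) g=3 f=9, (1,4) g=1 f=9, (2,1) g=5 f=9]; closed=[(0,1), (0,2), (0,3), (0,4), (1,1)]

step 1: expand (1,1) (f=9, h=5) → closed; open now [(0,0) g=4 f=11, (0,5) g=1 f=11, (1,0) g=5 f=11, (1,2) g=3 f=9, (1,4) g=1 f=9, (2,1) g=5 f=9]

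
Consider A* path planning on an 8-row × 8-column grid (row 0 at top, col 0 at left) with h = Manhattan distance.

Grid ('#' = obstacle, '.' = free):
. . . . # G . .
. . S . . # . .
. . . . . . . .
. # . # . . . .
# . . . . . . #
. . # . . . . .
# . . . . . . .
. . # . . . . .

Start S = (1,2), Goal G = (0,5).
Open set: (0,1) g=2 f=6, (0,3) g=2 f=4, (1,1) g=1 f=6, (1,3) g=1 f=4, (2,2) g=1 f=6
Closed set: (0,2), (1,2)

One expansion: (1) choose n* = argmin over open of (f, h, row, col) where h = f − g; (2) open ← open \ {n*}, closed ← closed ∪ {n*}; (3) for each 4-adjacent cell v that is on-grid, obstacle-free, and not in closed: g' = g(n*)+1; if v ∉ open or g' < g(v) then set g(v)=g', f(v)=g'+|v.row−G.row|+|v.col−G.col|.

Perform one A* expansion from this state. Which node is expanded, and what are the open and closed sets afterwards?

step 1: expand (0,3) (f=4, h=2) → closed; open now [(0,1) g=2 f=6, (1,1) g=1 f=6, (1,3) g=1 f=4, (2,2) g=1 f=6]

expanded=(0,3); open=[(0,1) g=2 f=6, (1,1) g=1 f=6, (1,3) g=1 f=4, (2,2) g=1 f=6]; closed=[(0,2), (0,3), (1,2)]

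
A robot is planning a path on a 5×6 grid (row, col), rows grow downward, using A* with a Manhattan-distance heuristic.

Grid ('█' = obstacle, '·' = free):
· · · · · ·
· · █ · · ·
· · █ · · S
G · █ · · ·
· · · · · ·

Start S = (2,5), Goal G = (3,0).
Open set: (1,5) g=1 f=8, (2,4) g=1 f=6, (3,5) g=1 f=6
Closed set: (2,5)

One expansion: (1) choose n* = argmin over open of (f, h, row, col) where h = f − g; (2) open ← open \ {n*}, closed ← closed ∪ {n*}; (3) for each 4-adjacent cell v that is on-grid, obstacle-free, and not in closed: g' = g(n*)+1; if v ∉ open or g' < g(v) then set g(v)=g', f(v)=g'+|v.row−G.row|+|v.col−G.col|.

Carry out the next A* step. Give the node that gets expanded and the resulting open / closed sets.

step 1: expand (2,4) (f=6, h=5) → closed; open now [(1,4) g=2 f=8, (1,5) g=1 f=8, (2,3) g=2 f=6, (3,4) g=2 f=6, (3,5) g=1 f=6]

expanded=(2,4); open=[(1,4) g=2 f=8, (1,5) g=1 f=8, (2,3) g=2 f=6, (3,4) g=2 f=6, (3,5) g=1 f=6]; closed=[(2,4), (2,5)]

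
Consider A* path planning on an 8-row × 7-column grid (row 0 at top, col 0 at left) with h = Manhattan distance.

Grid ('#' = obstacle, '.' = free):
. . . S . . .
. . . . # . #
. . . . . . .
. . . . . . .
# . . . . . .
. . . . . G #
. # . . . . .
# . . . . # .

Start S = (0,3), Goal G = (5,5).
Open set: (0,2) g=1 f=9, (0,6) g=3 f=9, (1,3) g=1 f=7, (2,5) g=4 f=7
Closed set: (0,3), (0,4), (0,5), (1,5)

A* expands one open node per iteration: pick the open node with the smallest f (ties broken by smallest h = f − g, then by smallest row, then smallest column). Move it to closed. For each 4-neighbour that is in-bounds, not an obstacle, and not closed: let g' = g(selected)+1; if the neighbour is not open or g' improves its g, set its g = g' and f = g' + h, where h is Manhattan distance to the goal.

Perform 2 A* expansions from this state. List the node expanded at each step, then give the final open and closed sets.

order=[(2,5) → (3,5)]; open=[(0,2) g=1 f=9, (0,6) g=3 f=9, (1,3) g=1 f=7, (2,4) g=5 f=9, (2,6) g=5 f=9, (3,4) g=6 f=9, (3,6) g=6 f=9, (4,5) g=6 f=7]; closed=[(0,3), (0,4), (0,5), (1,5), (2,5), (3,5)]

step 1: expand (2,5) (f=7, h=3) → closed; open now [(0,2) g=1 f=9, (0,6) g=3 f=9, (1,3) g=1 f=7, (2,4) g=5 f=9, (2,6) g=5 f=9, (3,5) g=5 f=7]
step 2: expand (3,5) (f=7, h=2) → closed; open now [(0,2) g=1 f=9, (0,6) g=3 f=9, (1,3) g=1 f=7, (2,4) g=5 f=9, (2,6) g=5 f=9, (3,4) g=6 f=9, (3,6) g=6 f=9, (4,5) g=6 f=7]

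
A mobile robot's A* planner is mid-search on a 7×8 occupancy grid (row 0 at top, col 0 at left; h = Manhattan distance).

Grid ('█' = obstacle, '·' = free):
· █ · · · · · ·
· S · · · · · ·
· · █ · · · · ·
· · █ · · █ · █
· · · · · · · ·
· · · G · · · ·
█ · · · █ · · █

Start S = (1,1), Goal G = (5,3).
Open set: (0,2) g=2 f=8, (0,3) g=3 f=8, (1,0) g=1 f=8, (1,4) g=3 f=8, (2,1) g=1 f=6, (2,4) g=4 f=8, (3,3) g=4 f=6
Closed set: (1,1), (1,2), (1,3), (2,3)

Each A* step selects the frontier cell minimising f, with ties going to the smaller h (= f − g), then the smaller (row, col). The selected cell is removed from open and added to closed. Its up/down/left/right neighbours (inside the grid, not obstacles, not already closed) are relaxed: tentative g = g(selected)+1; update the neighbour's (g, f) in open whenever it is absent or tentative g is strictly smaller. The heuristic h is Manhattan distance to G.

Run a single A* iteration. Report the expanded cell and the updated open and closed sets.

step 1: expand (3,3) (f=6, h=2) → closed; open now [(0,2) g=2 f=8, (0,3) g=3 f=8, (1,0) g=1 f=8, (1,4) g=3 f=8, (2,1) g=1 f=6, (2,4) g=4 f=8, (3,4) g=5 f=8, (4,3) g=5 f=6]

expanded=(3,3); open=[(0,2) g=2 f=8, (0,3) g=3 f=8, (1,0) g=1 f=8, (1,4) g=3 f=8, (2,1) g=1 f=6, (2,4) g=4 f=8, (3,4) g=5 f=8, (4,3) g=5 f=6]; closed=[(1,1), (1,2), (1,3), (2,3), (3,3)]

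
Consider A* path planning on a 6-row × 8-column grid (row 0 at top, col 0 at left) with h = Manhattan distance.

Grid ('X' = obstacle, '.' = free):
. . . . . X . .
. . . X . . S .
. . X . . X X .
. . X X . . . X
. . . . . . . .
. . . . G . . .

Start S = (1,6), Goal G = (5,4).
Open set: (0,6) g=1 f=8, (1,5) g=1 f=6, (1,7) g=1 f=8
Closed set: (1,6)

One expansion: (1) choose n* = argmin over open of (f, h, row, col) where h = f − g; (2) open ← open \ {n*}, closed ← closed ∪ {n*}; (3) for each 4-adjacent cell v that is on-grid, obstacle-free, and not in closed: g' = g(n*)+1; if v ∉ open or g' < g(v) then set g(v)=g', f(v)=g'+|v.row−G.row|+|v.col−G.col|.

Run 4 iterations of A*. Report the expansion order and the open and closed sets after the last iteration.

order=[(1,5) → (1,4) → (2,4) → (3,4)]; open=[(0,4) g=3 f=8, (0,6) g=1 f=8, (1,7) g=1 f=8, (2,3) g=4 f=8, (3,5) g=5 f=8, (4,4) g=5 f=6]; closed=[(1,4), (1,5), (1,6), (2,4), (3,4)]

step 1: expand (1,5) (f=6, h=5) → closed; open now [(0,6) g=1 f=8, (1,4) g=2 f=6, (1,7) g=1 f=8]
step 2: expand (1,4) (f=6, h=4) → closed; open now [(0,4) g=3 f=8, (0,6) g=1 f=8, (1,7) g=1 f=8, (2,4) g=3 f=6]
step 3: expand (2,4) (f=6, h=3) → closed; open now [(0,4) g=3 f=8, (0,6) g=1 f=8, (1,7) g=1 f=8, (2,3) g=4 f=8, (3,4) g=4 f=6]
step 4: expand (3,4) (f=6, h=2) → closed; open now [(0,4) g=3 f=8, (0,6) g=1 f=8, (1,7) g=1 f=8, (2,3) g=4 f=8, (3,5) g=5 f=8, (4,4) g=5 f=6]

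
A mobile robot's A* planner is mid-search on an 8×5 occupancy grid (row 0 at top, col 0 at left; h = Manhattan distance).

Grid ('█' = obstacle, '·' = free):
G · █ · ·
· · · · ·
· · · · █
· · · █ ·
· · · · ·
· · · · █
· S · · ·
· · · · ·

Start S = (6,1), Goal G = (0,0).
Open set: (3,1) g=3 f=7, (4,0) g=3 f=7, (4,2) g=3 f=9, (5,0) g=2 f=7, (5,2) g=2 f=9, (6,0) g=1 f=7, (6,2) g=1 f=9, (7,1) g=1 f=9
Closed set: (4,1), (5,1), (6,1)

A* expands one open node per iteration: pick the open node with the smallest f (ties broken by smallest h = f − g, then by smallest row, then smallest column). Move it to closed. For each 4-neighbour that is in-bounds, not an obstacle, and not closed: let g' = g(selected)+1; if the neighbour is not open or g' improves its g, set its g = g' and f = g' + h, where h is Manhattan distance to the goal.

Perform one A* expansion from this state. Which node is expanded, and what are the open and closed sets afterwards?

expanded=(3,1); open=[(2,1) g=4 f=7, (3,0) g=4 f=7, (3,2) g=4 f=9, (4,0) g=3 f=7, (4,2) g=3 f=9, (5,0) g=2 f=7, (5,2) g=2 f=9, (6,0) g=1 f=7, (6,2) g=1 f=9, (7,1) g=1 f=9]; closed=[(3,1), (4,1), (5,1), (6,1)]

step 1: expand (3,1) (f=7, h=4) → closed; open now [(2,1) g=4 f=7, (3,0) g=4 f=7, (3,2) g=4 f=9, (4,0) g=3 f=7, (4,2) g=3 f=9, (5,0) g=2 f=7, (5,2) g=2 f=9, (6,0) g=1 f=7, (6,2) g=1 f=9, (7,1) g=1 f=9]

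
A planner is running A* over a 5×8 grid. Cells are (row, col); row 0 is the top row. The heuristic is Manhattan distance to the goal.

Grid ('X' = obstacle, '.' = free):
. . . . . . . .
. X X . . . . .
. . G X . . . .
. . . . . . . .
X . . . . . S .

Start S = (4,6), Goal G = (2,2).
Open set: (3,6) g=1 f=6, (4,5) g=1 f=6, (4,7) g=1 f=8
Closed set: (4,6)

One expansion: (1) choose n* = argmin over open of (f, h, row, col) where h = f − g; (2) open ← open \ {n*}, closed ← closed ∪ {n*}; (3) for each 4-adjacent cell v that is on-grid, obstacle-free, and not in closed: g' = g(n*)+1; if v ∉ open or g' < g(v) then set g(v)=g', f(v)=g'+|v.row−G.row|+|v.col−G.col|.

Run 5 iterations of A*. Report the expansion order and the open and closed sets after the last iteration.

step 1: expand (3,6) (f=6, h=5) → closed; open now [(2,6) g=2 f=6, (3,5) g=2 f=6, (3,7) g=2 f=8, (4,5) g=1 f=6, (4,7) g=1 f=8]
step 2: expand (2,6) (f=6, h=4) → closed; open now [(1,6) g=3 f=8, (2,5) g=3 f=6, (2,7) g=3 f=8, (3,5) g=2 f=6, (3,7) g=2 f=8, (4,5) g=1 f=6, (4,7) g=1 f=8]
step 3: expand (2,5) (f=6, h=3) → closed; open now [(1,5) g=4 f=8, (1,6) g=3 f=8, (2,4) g=4 f=6, (2,7) g=3 f=8, (3,5) g=2 f=6, (3,7) g=2 f=8, (4,5) g=1 f=6, (4,7) g=1 f=8]
step 4: expand (2,4) (f=6, h=2) → closed; open now [(1,4) g=5 f=8, (1,5) g=4 f=8, (1,6) g=3 f=8, (2,7) g=3 f=8, (3,4) g=5 f=8, (3,5) g=2 f=6, (3,7) g=2 f=8, (4,5) g=1 f=6, (4,7) g=1 f=8]
step 5: expand (3,5) (f=6, h=4) → closed; open now [(1,4) g=5 f=8, (1,5) g=4 f=8, (1,6) g=3 f=8, (2,7) g=3 f=8, (3,4) g=3 f=6, (3,7) g=2 f=8, (4,5) g=1 f=6, (4,7) g=1 f=8]

order=[(3,6) → (2,6) → (2,5) → (2,4) → (3,5)]; open=[(1,4) g=5 f=8, (1,5) g=4 f=8, (1,6) g=3 f=8, (2,7) g=3 f=8, (3,4) g=3 f=6, (3,7) g=2 f=8, (4,5) g=1 f=6, (4,7) g=1 f=8]; closed=[(2,4), (2,5), (2,6), (3,5), (3,6), (4,6)]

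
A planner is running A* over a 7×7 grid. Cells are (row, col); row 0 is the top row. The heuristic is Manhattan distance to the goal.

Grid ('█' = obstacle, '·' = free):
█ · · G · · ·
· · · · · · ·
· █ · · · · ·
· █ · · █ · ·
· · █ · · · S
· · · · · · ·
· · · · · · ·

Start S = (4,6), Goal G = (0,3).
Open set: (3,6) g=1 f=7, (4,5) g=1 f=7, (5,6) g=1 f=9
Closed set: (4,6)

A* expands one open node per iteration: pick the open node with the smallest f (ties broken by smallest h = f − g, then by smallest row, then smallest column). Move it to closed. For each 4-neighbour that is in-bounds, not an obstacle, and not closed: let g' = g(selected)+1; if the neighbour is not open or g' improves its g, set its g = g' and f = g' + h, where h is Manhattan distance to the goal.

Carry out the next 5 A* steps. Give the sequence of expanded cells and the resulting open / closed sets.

step 1: expand (3,6) (f=7, h=6) → closed; open now [(2,6) g=2 f=7, (3,5) g=2 f=7, (4,5) g=1 f=7, (5,6) g=1 f=9]
step 2: expand (2,6) (f=7, h=5) → closed; open now [(1,6) g=3 f=7, (2,5) g=3 f=7, (3,5) g=2 f=7, (4,5) g=1 f=7, (5,6) g=1 f=9]
step 3: expand (1,6) (f=7, h=4) → closed; open now [(0,6) g=4 f=7, (1,5) g=4 f=7, (2,5) g=3 f=7, (3,5) g=2 f=7, (4,5) g=1 f=7, (5,6) g=1 f=9]
step 4: expand (0,6) (f=7, h=3) → closed; open now [(0,5) g=5 f=7, (1,5) g=4 f=7, (2,5) g=3 f=7, (3,5) g=2 f=7, (4,5) g=1 f=7, (5,6) g=1 f=9]
step 5: expand (0,5) (f=7, h=2) → closed; open now [(0,4) g=6 f=7, (1,5) g=4 f=7, (2,5) g=3 f=7, (3,5) g=2 f=7, (4,5) g=1 f=7, (5,6) g=1 f=9]

order=[(3,6) → (2,6) → (1,6) → (0,6) → (0,5)]; open=[(0,4) g=6 f=7, (1,5) g=4 f=7, (2,5) g=3 f=7, (3,5) g=2 f=7, (4,5) g=1 f=7, (5,6) g=1 f=9]; closed=[(0,5), (0,6), (1,6), (2,6), (3,6), (4,6)]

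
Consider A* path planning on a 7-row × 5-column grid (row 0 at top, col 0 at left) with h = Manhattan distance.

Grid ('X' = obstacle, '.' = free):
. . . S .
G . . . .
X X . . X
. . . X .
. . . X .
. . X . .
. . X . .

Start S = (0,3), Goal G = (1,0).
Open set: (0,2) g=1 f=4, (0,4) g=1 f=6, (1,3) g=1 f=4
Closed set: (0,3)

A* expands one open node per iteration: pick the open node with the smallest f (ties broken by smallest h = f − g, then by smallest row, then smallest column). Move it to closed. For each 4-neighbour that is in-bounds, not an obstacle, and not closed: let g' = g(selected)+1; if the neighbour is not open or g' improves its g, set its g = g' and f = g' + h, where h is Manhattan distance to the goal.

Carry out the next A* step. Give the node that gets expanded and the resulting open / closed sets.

expanded=(0,2); open=[(0,1) g=2 f=4, (0,4) g=1 f=6, (1,2) g=2 f=4, (1,3) g=1 f=4]; closed=[(0,2), (0,3)]

step 1: expand (0,2) (f=4, h=3) → closed; open now [(0,1) g=2 f=4, (0,4) g=1 f=6, (1,2) g=2 f=4, (1,3) g=1 f=4]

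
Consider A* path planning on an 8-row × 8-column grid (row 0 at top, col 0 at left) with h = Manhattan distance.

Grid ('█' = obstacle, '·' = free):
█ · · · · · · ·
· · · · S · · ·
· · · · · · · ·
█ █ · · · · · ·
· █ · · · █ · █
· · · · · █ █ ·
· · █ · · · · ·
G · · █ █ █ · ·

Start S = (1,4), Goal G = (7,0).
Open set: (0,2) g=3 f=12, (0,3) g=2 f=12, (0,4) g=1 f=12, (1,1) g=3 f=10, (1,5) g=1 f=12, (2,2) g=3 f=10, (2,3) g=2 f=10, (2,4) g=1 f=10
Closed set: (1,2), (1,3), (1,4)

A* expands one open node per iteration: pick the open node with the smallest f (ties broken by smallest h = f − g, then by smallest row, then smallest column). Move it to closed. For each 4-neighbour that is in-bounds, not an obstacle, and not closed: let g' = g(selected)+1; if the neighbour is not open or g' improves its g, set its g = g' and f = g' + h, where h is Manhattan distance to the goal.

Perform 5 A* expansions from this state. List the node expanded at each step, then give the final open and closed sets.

step 1: expand (1,1) (f=10, h=7) → closed; open now [(0,1) g=4 f=12, (0,2) g=3 f=12, (0,3) g=2 f=12, (0,4) g=1 f=12, (1,0) g=4 f=10, (1,5) g=1 f=12, (2,1) g=4 f=10, (2,2) g=3 f=10, (2,3) g=2 f=10, (2,4) g=1 f=10]
step 2: expand (1,0) (f=10, h=6) → closed; open now [(0,1) g=4 f=12, (0,2) g=3 f=12, (0,3) g=2 f=12, (0,4) g=1 f=12, (1,5) g=1 f=12, (2,0) g=5 f=10, (2,1) g=4 f=10, (2,2) g=3 f=10, (2,3) g=2 f=10, (2,4) g=1 f=10]
step 3: expand (2,0) (f=10, h=5) → closed; open now [(0,1) g=4 f=12, (0,2) g=3 f=12, (0,3) g=2 f=12, (0,4) g=1 f=12, (1,5) g=1 f=12, (2,1) g=4 f=10, (2,2) g=3 f=10, (2,3) g=2 f=10, (2,4) g=1 f=10]
step 4: expand (2,1) (f=10, h=6) → closed; open now [(0,1) g=4 f=12, (0,2) g=3 f=12, (0,3) g=2 f=12, (0,4) g=1 f=12, (1,5) g=1 f=12, (2,2) g=3 f=10, (2,3) g=2 f=10, (2,4) g=1 f=10]
step 5: expand (2,2) (f=10, h=7) → closed; open now [(0,1) g=4 f=12, (0,2) g=3 f=12, (0,3) g=2 f=12, (0,4) g=1 f=12, (1,5) g=1 f=12, (2,3) g=2 f=10, (2,4) g=1 f=10, (3,2) g=4 f=10]

order=[(1,1) → (1,0) → (2,0) → (2,1) → (2,2)]; open=[(0,1) g=4 f=12, (0,2) g=3 f=12, (0,3) g=2 f=12, (0,4) g=1 f=12, (1,5) g=1 f=12, (2,3) g=2 f=10, (2,4) g=1 f=10, (3,2) g=4 f=10]; closed=[(1,0), (1,1), (1,2), (1,3), (1,4), (2,0), (2,1), (2,2)]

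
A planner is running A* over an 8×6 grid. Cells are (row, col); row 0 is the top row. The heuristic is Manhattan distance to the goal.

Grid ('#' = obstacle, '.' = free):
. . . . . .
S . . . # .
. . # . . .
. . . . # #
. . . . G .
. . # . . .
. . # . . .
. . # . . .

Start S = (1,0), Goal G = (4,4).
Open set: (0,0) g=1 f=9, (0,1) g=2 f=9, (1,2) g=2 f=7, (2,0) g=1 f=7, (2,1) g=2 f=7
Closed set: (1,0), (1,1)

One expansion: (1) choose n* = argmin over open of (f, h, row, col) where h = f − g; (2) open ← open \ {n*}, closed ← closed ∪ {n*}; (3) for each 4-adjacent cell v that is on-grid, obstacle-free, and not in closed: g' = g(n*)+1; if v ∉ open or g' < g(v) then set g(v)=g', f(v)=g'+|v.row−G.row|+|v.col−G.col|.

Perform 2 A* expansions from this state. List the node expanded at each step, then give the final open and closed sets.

step 1: expand (1,2) (f=7, h=5) → closed; open now [(0,0) g=1 f=9, (0,1) g=2 f=9, (0,2) g=3 f=9, (1,3) g=3 f=7, (2,0) g=1 f=7, (2,1) g=2 f=7]
step 2: expand (1,3) (f=7, h=4) → closed; open now [(0,0) g=1 f=9, (0,1) g=2 f=9, (0,2) g=3 f=9, (0,3) g=4 f=9, (2,0) g=1 f=7, (2,1) g=2 f=7, (2,3) g=4 f=7]

order=[(1,2) → (1,3)]; open=[(0,0) g=1 f=9, (0,1) g=2 f=9, (0,2) g=3 f=9, (0,3) g=4 f=9, (2,0) g=1 f=7, (2,1) g=2 f=7, (2,3) g=4 f=7]; closed=[(1,0), (1,1), (1,2), (1,3)]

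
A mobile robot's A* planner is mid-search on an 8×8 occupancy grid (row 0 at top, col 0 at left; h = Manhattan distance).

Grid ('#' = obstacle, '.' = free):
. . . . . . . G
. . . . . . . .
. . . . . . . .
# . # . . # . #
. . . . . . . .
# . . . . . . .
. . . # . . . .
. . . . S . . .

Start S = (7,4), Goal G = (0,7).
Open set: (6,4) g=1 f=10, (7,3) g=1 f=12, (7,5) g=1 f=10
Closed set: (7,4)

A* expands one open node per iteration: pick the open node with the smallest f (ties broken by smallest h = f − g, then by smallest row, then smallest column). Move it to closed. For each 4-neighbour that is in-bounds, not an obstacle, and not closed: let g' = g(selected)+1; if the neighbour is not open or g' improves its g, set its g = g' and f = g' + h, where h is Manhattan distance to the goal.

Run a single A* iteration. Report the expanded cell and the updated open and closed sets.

expanded=(6,4); open=[(5,4) g=2 f=10, (6,5) g=2 f=10, (7,3) g=1 f=12, (7,5) g=1 f=10]; closed=[(6,4), (7,4)]

step 1: expand (6,4) (f=10, h=9) → closed; open now [(5,4) g=2 f=10, (6,5) g=2 f=10, (7,3) g=1 f=12, (7,5) g=1 f=10]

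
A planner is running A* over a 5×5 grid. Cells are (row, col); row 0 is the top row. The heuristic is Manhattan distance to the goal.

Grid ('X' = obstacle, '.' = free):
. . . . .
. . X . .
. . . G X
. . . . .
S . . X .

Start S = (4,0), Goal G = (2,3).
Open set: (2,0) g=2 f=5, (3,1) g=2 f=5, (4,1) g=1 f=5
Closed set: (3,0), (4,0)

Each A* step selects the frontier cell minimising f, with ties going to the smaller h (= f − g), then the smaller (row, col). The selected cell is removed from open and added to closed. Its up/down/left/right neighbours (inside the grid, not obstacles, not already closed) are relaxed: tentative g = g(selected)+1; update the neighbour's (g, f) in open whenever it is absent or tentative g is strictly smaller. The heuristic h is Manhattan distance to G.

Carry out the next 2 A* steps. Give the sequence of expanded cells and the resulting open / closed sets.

order=[(2,0) → (2,1)]; open=[(1,0) g=3 f=7, (1,1) g=4 f=7, (2,2) g=4 f=5, (3,1) g=2 f=5, (4,1) g=1 f=5]; closed=[(2,0), (2,1), (3,0), (4,0)]

step 1: expand (2,0) (f=5, h=3) → closed; open now [(1,0) g=3 f=7, (2,1) g=3 f=5, (3,1) g=2 f=5, (4,1) g=1 f=5]
step 2: expand (2,1) (f=5, h=2) → closed; open now [(1,0) g=3 f=7, (1,1) g=4 f=7, (2,2) g=4 f=5, (3,1) g=2 f=5, (4,1) g=1 f=5]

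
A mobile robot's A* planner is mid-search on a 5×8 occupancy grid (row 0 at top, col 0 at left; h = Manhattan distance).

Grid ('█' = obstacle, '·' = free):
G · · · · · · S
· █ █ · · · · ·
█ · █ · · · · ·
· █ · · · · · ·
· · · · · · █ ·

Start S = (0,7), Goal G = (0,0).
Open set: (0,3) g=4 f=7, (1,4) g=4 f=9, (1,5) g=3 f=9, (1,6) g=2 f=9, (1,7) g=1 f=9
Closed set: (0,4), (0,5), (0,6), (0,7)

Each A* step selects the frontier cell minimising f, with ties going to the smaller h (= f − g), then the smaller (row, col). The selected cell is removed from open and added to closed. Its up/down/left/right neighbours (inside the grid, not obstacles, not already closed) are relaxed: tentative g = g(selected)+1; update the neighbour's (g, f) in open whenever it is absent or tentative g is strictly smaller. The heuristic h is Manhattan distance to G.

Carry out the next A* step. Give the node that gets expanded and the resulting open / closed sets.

step 1: expand (0,3) (f=7, h=3) → closed; open now [(0,2) g=5 f=7, (1,3) g=5 f=9, (1,4) g=4 f=9, (1,5) g=3 f=9, (1,6) g=2 f=9, (1,7) g=1 f=9]

expanded=(0,3); open=[(0,2) g=5 f=7, (1,3) g=5 f=9, (1,4) g=4 f=9, (1,5) g=3 f=9, (1,6) g=2 f=9, (1,7) g=1 f=9]; closed=[(0,3), (0,4), (0,5), (0,6), (0,7)]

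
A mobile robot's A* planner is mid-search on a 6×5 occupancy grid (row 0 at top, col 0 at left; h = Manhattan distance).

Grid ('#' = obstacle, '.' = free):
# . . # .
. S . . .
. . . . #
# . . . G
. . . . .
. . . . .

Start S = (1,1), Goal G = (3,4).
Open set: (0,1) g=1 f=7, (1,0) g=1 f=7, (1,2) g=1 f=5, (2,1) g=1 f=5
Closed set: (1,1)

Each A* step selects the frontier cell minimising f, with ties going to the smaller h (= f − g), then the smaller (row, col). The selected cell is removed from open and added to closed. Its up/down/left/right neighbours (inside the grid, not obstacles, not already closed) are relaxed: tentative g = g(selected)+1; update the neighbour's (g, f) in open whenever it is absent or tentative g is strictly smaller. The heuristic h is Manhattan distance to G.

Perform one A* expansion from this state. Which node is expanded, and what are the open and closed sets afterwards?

expanded=(1,2); open=[(0,1) g=1 f=7, (0,2) g=2 f=7, (1,0) g=1 f=7, (1,3) g=2 f=5, (2,1) g=1 f=5, (2,2) g=2 f=5]; closed=[(1,1), (1,2)]

step 1: expand (1,2) (f=5, h=4) → closed; open now [(0,1) g=1 f=7, (0,2) g=2 f=7, (1,0) g=1 f=7, (1,3) g=2 f=5, (2,1) g=1 f=5, (2,2) g=2 f=5]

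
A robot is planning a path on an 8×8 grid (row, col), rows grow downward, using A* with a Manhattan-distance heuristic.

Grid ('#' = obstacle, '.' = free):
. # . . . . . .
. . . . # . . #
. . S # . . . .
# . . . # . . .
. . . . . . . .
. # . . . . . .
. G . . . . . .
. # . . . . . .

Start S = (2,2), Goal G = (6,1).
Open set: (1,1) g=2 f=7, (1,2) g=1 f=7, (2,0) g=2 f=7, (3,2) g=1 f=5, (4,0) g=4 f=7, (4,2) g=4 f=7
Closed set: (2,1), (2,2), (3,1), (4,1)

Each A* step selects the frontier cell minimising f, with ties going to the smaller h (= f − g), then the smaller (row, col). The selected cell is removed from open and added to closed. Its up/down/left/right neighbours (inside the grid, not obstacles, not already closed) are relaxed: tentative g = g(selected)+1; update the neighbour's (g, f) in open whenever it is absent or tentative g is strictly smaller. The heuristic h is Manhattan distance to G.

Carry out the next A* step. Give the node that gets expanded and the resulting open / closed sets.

step 1: expand (3,2) (f=5, h=4) → closed; open now [(1,1) g=2 f=7, (1,2) g=1 f=7, (2,0) g=2 f=7, (3,3) g=2 f=7, (4,0) g=4 f=7, (4,2) g=2 f=5]

expanded=(3,2); open=[(1,1) g=2 f=7, (1,2) g=1 f=7, (2,0) g=2 f=7, (3,3) g=2 f=7, (4,0) g=4 f=7, (4,2) g=2 f=5]; closed=[(2,1), (2,2), (3,1), (3,2), (4,1)]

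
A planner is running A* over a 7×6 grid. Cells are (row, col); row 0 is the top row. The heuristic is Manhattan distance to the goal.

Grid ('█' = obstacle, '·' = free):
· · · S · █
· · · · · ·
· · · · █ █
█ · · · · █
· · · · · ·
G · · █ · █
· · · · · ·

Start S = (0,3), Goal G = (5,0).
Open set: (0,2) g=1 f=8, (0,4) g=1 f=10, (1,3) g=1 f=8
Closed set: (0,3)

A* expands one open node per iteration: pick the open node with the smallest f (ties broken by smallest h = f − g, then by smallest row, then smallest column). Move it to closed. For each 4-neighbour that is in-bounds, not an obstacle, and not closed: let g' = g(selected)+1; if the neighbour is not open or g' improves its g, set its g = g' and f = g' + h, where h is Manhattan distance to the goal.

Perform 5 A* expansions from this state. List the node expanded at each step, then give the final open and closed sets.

step 1: expand (0,2) (f=8, h=7) → closed; open now [(0,1) g=2 f=8, (0,4) g=1 f=10, (1,2) g=2 f=8, (1,3) g=1 f=8]
step 2: expand (0,1) (f=8, h=6) → closed; open now [(0,0) g=3 f=8, (0,4) g=1 f=10, (1,1) g=3 f=8, (1,2) g=2 f=8, (1,3) g=1 f=8]
step 3: expand (0,0) (f=8, h=5) → closed; open now [(0,4) g=1 f=10, (1,0) g=4 f=8, (1,1) g=3 f=8, (1,2) g=2 f=8, (1,3) g=1 f=8]
step 4: expand (1,0) (f=8, h=4) → closed; open now [(0,4) g=1 f=10, (1,1) g=3 f=8, (1,2) g=2 f=8, (1,3) g=1 f=8, (2,0) g=5 f=8]
step 5: expand (2,0) (f=8, h=3) → closed; open now [(0,4) g=1 f=10, (1,1) g=3 f=8, (1,2) g=2 f=8, (1,3) g=1 f=8, (2,1) g=6 f=10]

order=[(0,2) → (0,1) → (0,0) → (1,0) → (2,0)]; open=[(0,4) g=1 f=10, (1,1) g=3 f=8, (1,2) g=2 f=8, (1,3) g=1 f=8, (2,1) g=6 f=10]; closed=[(0,0), (0,1), (0,2), (0,3), (1,0), (2,0)]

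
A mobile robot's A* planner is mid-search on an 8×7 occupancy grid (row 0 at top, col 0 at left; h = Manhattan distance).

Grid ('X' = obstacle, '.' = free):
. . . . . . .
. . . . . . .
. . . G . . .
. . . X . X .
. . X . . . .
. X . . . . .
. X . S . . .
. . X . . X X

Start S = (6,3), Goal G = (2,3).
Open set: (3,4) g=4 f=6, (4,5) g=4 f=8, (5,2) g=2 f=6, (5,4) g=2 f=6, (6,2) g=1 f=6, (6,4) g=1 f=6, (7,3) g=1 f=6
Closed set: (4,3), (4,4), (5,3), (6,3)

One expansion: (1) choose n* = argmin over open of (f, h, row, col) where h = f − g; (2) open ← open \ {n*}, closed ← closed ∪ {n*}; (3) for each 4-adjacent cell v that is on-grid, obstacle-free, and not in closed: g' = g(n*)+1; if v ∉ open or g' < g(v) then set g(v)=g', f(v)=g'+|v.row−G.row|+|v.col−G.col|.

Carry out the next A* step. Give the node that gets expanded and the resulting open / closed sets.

expanded=(3,4); open=[(2,4) g=5 f=6, (4,5) g=4 f=8, (5,2) g=2 f=6, (5,4) g=2 f=6, (6,2) g=1 f=6, (6,4) g=1 f=6, (7,3) g=1 f=6]; closed=[(3,4), (4,3), (4,4), (5,3), (6,3)]

step 1: expand (3,4) (f=6, h=2) → closed; open now [(2,4) g=5 f=6, (4,5) g=4 f=8, (5,2) g=2 f=6, (5,4) g=2 f=6, (6,2) g=1 f=6, (6,4) g=1 f=6, (7,3) g=1 f=6]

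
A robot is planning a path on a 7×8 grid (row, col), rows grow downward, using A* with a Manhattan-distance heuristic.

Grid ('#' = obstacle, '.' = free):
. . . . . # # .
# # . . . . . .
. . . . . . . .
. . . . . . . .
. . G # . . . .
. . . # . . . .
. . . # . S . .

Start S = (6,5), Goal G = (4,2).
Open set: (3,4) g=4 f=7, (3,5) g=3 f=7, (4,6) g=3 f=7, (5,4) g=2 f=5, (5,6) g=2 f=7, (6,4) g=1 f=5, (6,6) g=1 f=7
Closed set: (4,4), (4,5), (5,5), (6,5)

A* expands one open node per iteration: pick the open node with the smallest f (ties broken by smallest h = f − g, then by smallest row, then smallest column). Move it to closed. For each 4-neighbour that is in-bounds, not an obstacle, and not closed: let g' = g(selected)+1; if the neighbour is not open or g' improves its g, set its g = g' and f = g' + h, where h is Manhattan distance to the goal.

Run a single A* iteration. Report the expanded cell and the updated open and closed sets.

step 1: expand (5,4) (f=5, h=3) → closed; open now [(3,4) g=4 f=7, (3,5) g=3 f=7, (4,6) g=3 f=7, (5,6) g=2 f=7, (6,4) g=1 f=5, (6,6) g=1 f=7]

expanded=(5,4); open=[(3,4) g=4 f=7, (3,5) g=3 f=7, (4,6) g=3 f=7, (5,6) g=2 f=7, (6,4) g=1 f=5, (6,6) g=1 f=7]; closed=[(4,4), (4,5), (5,4), (5,5), (6,5)]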